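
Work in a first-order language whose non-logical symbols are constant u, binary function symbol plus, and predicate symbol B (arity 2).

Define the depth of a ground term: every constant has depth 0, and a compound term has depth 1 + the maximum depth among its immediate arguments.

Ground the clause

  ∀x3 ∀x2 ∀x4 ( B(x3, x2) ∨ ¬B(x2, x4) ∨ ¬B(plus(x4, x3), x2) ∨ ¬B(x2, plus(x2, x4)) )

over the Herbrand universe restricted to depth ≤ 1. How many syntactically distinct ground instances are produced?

Ground terms of depth ≤ 1:
  Count level by level. With function symbols plus/2, the terms of depth ≤ k are the 1 constant together with each function applied to depth-≤(k−1) tuples, so N_k = 1 + N_{k-1}^2.
  N_0 = 1
  N_1 = 1 + 1^2 = 2
  Explicitly: u, plus(u, u).
So there are 2 ground terms available for substitution.
The body mentions every one of the 3 quantified variables; since ground terms form a free algebra, no two substitutions collapse to the same formula.
Number of ground instances = 2^3 = 8.

8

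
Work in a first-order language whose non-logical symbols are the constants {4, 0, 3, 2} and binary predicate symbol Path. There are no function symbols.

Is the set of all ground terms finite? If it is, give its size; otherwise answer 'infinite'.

4

There are no function symbols, so every ground term is one of the 4 constants.
The Herbrand universe is {4, 0, 3, 2}, which is finite with 4 elements.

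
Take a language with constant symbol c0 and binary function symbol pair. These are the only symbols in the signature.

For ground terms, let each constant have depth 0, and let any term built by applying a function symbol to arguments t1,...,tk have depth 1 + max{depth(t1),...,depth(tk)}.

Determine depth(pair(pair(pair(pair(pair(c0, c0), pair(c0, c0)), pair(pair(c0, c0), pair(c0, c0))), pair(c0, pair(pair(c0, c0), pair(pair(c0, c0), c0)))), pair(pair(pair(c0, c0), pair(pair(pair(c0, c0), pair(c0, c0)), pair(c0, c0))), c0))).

6

depth(pair(c0, c0)) = 1 + max(0, 0) = 1
depth(pair(pair(c0, c0), pair(c0, c0))) = 1 + max(1, 1) = 2
depth(pair(pair(pair(c0, c0), pair(c0, c0)), pair(pair(c0, c0), pair(c0, c0)))) = 1 + max(2, 2) = 3
depth(pair(pair(c0, c0), c0)) = 1 + max(1, 0) = 2
depth(pair(pair(c0, c0), pair(pair(c0, c0), c0))) = 1 + max(1, 2) = 3
depth(pair(c0, pair(pair(c0, c0), pair(pair(c0, c0), c0)))) = 1 + max(0, 3) = 4
depth(pair(pair(pair(pair(c0, c0), pair(c0, c0)), pair(pair(c0, c0), pair(c0, c0))), pair(c0, pair(pair(c0, c0), pair(pair(c0, c0), c0))))) = 1 + max(3, 4) = 5
depth(pair(pair(pair(c0, c0), pair(c0, c0)), pair(c0, c0))) = 1 + max(2, 1) = 3
depth(pair(pair(c0, c0), pair(pair(pair(c0, c0), pair(c0, c0)), pair(c0, c0)))) = 1 + max(1, 3) = 4
depth(pair(pair(pair(c0, c0), pair(pair(pair(c0, c0), pair(c0, c0)), pair(c0, c0))), c0)) = 1 + max(4, 0) = 5
depth(pair(pair(pair(pair(pair(c0, c0), pair(c0, c0)), pair(pair(c0, c0), pair(c0, c0))), pair(c0, pair(pair(c0, c0), pair(pair(c0, c0), c0)))), pair(pair(pair(c0, c0), pair(pair(pair(c0, c0), pair(c0, c0)), pair(c0, c0))), c0))) = 1 + max(5, 5) = 6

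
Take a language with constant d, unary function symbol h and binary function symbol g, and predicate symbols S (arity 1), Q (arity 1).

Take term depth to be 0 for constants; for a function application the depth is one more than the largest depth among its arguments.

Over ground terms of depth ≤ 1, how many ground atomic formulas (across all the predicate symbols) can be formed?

6

First count ground terms of depth ≤ 1.
Let N_k count ground terms of depth at most k. Each non-constant term of depth ≤ k is some function symbol applied to depth-≤(k−1) arguments, giving N_k = 1 + N_{k-1} + N_{k-1}^2.
N_0 = 1
N_1 = 1 + 1 + 1^2 = 3
So |H| = 3.
Each predicate of arity r yields |H|^r ground atoms (one per choice of an r-tuple from H):
  S: 3;  Q: 3
Total ground atoms: 3 + 3 = 6.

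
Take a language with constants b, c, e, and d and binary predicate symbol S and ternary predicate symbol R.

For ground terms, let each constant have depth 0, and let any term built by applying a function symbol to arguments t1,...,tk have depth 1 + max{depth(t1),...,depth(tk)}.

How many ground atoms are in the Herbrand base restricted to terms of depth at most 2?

80

First count ground terms of depth ≤ 2.
With no function symbols every ground term is a constant, so there are exactly 4 ground terms at every depth bound.
N_0 = 4
N_1 = 4
N_2 = 4
Explicitly: b, c, e, d.
So |H| = 4.
Each predicate of arity r yields |H|^r ground atoms (one per choice of an r-tuple from H):
  S: 4^2 = 16;  R: 4^3 = 64
Total ground atoms: 16 + 64 = 80.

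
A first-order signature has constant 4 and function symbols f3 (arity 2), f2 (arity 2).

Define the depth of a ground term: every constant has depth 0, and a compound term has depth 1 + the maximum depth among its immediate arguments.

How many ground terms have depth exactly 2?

Let N_k count ground terms of depth at most k. Each non-constant term of depth ≤ k is some function symbol applied to depth-≤(k−1) arguments, giving N_k = 1 + N_{k-1}^2 + N_{k-1}^2.
N_0 = 1
N_1 = 1 + 1^2 + 1^2 = 3
N_2 = 1 + 3^2 + 3^2 = 19
Terms of depth exactly 2: N_2 − N_1 = 19 − 3 = 16.

16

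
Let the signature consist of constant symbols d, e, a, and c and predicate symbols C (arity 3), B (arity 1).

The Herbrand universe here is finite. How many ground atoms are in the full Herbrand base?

68

With no function symbols, the Herbrand universe is just the 4 constants.
Ground atoms per predicate: C: 4^3 = 64, B: 4.
Herbrand base size = 64 + 4 = 68.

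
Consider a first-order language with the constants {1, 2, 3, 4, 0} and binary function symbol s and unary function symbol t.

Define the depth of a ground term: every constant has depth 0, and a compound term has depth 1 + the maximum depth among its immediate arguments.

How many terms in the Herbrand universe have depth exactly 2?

1230

Count level by level. With function symbols s/2, t/1, the terms of depth ≤ k are the 5 constants together with each function applied to depth-≤(k−1) tuples, so N_k = 5 + N_{k-1}^2 + N_{k-1}.
N_0 = 5
N_1 = 5 + 5^2 + 5 = 35
N_2 = 5 + 35^2 + 35 = 1265
Terms of depth exactly 2: N_2 − N_1 = 1265 − 35 = 1230.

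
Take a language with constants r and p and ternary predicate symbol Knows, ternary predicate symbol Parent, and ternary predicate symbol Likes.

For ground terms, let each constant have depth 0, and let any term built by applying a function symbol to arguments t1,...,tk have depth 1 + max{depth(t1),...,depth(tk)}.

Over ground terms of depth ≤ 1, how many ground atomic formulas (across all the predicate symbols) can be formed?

24

First count ground terms of depth ≤ 1.
With no function symbols every ground term is a constant, so there are exactly 2 ground terms at every depth bound.
N_0 = 2
N_1 = 2
Explicitly: r, p.
So |H| = 2.
Each predicate of arity r yields |H|^r ground atoms (one per choice of an r-tuple from H):
  Knows: 2^3 = 8;  Parent: 2^3 = 8;  Likes: 2^3 = 8
Total ground atoms: 8 + 8 + 8 = 24.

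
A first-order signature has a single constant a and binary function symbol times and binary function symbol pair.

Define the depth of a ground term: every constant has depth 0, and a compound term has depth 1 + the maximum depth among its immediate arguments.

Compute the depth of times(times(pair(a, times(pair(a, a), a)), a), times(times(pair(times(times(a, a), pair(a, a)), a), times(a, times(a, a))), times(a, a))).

depth(pair(a, a)) = 1 + max(0, 0) = 1
depth(times(pair(a, a), a)) = 1 + max(1, 0) = 2
depth(pair(a, times(pair(a, a), a))) = 1 + max(0, 2) = 3
depth(times(pair(a, times(pair(a, a), a)), a)) = 1 + max(3, 0) = 4
depth(times(a, a)) = 1 + max(0, 0) = 1
depth(times(times(a, a), pair(a, a))) = 1 + max(1, 1) = 2
depth(pair(times(times(a, a), pair(a, a)), a)) = 1 + max(2, 0) = 3
depth(times(a, times(a, a))) = 1 + max(0, 1) = 2
depth(times(pair(times(times(a, a), pair(a, a)), a), times(a, times(a, a)))) = 1 + max(3, 2) = 4
depth(times(times(pair(times(times(a, a), pair(a, a)), a), times(a, times(a, a))), times(a, a))) = 1 + max(4, 1) = 5
depth(times(times(pair(a, times(pair(a, a), a)), a), times(times(pair(times(times(a, a), pair(a, a)), a), times(a, times(a, a))), times(a, a)))) = 1 + max(4, 5) = 6

6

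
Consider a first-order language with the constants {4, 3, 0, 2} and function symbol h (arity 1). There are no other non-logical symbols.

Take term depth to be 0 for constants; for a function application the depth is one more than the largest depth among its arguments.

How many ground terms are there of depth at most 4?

Let N_k = |{terms of depth ≤ k}|. Then N_0 = 4 and N_k = 4 + N_{k-1} for k ≥ 1 (one summand per function symbol, arity giving the exponent).
N_0 = 4
N_1 = 4 + 4 = 8
N_2 = 4 + 8 = 12
N_3 = 4 + 12 = 16
N_4 = 4 + 16 = 20

20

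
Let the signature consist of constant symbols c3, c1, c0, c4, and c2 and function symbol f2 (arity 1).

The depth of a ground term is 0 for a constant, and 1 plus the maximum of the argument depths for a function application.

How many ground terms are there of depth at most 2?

Let N_k = |{terms of depth ≤ k}|. Then N_0 = 5 and N_k = 5 + N_{k-1} for k ≥ 1 (one summand per function symbol, arity giving the exponent).
N_0 = 5
N_1 = 5 + 5 = 10
N_2 = 5 + 10 = 15

15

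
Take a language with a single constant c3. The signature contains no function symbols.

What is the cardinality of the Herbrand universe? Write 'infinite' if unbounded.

1

There are no function symbols, so the only ground term is the single constant.
The Herbrand universe is {c3}, finite with 1 element.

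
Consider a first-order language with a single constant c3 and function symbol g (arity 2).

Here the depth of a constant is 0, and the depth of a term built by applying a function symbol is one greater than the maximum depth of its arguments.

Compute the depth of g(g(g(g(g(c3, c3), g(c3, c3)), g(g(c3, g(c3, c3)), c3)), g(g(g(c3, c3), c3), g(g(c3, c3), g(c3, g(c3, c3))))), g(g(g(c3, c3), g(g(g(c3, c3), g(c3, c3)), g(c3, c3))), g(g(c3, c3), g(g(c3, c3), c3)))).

depth(g(c3, c3)) = 1 + max(0, 0) = 1
depth(g(g(c3, c3), g(c3, c3))) = 1 + max(1, 1) = 2
depth(g(c3, g(c3, c3))) = 1 + max(0, 1) = 2
depth(g(g(c3, g(c3, c3)), c3)) = 1 + max(2, 0) = 3
depth(g(g(g(c3, c3), g(c3, c3)), g(g(c3, g(c3, c3)), c3))) = 1 + max(2, 3) = 4
depth(g(g(c3, c3), c3)) = 1 + max(1, 0) = 2
depth(g(g(c3, c3), g(c3, g(c3, c3)))) = 1 + max(1, 2) = 3
depth(g(g(g(c3, c3), c3), g(g(c3, c3), g(c3, g(c3, c3))))) = 1 + max(2, 3) = 4
depth(g(g(g(g(c3, c3), g(c3, c3)), g(g(c3, g(c3, c3)), c3)), g(g(g(c3, c3), c3), g(g(c3, c3), g(c3, g(c3, c3)))))) = 1 + max(4, 4) = 5
depth(g(g(g(c3, c3), g(c3, c3)), g(c3, c3))) = 1 + max(2, 1) = 3
depth(g(g(c3, c3), g(g(g(c3, c3), g(c3, c3)), g(c3, c3)))) = 1 + max(1, 3) = 4
depth(g(g(c3, c3), g(g(c3, c3), c3))) = 1 + max(1, 2) = 3
depth(g(g(g(c3, c3), g(g(g(c3, c3), g(c3, c3)), g(c3, c3))), g(g(c3, c3), g(g(c3, c3), c3)))) = 1 + max(4, 3) = 5
depth(g(g(g(g(g(c3, c3), g(c3, c3)), g(g(c3, g(c3, c3)), c3)), g(g(g(c3, c3), c3), g(g(c3, c3), g(c3, g(c3, c3))))), g(g(g(c3, c3), g(g(g(c3, c3), g(c3, c3)), g(c3, c3))), g(g(c3, c3), g(g(c3, c3), c3))))) = 1 + max(5, 5) = 6

6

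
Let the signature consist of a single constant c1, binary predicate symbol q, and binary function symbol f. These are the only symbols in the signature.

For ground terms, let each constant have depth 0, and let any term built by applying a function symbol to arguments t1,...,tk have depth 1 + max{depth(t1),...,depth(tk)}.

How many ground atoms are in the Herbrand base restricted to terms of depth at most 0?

1

First count ground terms of depth ≤ 0.
Count level by level. With function symbols f/2, the terms of depth ≤ k are the 1 constant together with each function applied to depth-≤(k−1) tuples, so N_k = 1 + N_{k-1}^2.
N_0 = 1
So |H| = 1.
Each predicate of arity r yields |H|^r ground atoms (one per choice of an r-tuple from H):
  q: 1^2 = 1
Total ground atoms: 1.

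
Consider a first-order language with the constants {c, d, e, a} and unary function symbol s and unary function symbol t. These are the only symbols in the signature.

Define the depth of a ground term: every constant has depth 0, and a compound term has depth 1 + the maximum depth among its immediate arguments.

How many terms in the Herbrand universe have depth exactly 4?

Let N_k count ground terms of depth at most k. Each non-constant term of depth ≤ k is some function symbol applied to depth-≤(k−1) arguments, giving N_k = 4 + N_{k-1} + N_{k-1}.
N_0 = 4
N_1 = 4 + 4 + 4 = 12
N_2 = 4 + 12 + 12 = 28
N_3 = 4 + 28 + 28 = 60
N_4 = 4 + 60 + 60 = 124
Terms of depth exactly 4: N_4 − N_3 = 124 − 60 = 64.

64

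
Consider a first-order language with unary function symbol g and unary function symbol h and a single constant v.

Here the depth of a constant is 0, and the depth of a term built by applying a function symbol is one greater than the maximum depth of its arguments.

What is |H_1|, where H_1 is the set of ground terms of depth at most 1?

Write N_k for the number of ground terms of depth ≤ k. A term of depth ≤ k is either a constant or a function symbol applied to arguments of depth ≤ k−1, so N_k = 1 + N_{k-1} + N_{k-1}.
N_0 = 1
N_1 = 1 + 1 + 1 = 3

3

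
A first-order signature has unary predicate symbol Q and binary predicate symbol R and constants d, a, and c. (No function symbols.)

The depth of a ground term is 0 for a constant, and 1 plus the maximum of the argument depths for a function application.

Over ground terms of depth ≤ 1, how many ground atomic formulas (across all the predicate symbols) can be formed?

First count ground terms of depth ≤ 1.
With no function symbols every ground term is a constant, so there are exactly 3 ground terms at every depth bound.
N_0 = 3
N_1 = 3
So |H| = 3.
For each predicate symbol, the number of ground atoms is |H| raised to its arity; summing:
  Q: 3;  R: 3^2 = 9
Total ground atoms: 3 + 9 = 12.

12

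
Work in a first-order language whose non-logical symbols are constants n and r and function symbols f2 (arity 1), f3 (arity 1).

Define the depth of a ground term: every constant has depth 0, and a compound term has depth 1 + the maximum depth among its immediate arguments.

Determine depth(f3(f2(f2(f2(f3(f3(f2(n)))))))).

7

depth(f2(n)) = 1 + depth(n) = 1 + 0 = 1
depth(f3(f2(n))) = 1 + depth(f2(n)) = 1 + 1 = 2
depth(f3(f3(f2(n)))) = 1 + depth(f3(f2(n))) = 1 + 2 = 3
depth(f2(f3(f3(f2(n))))) = 1 + depth(f3(f3(f2(n)))) = 1 + 3 = 4
depth(f2(f2(f3(f3(f2(n)))))) = 1 + depth(f2(f3(f3(f2(n))))) = 1 + 4 = 5
depth(f2(f2(f2(f3(f3(f2(n))))))) = 1 + depth(f2(f2(f3(f3(f2(n)))))) = 1 + 5 = 6
depth(f3(f2(f2(f2(f3(f3(f2(n)))))))) = 1 + depth(f2(f2(f2(f3(f3(f2(n))))))) = 1 + 6 = 7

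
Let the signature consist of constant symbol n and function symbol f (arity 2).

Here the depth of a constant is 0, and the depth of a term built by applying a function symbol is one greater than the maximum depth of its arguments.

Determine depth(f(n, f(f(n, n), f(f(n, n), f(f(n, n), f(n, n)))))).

5

depth(f(n, n)) = 1 + max(0, 0) = 1
depth(f(f(n, n), f(n, n))) = 1 + max(1, 1) = 2
depth(f(f(n, n), f(f(n, n), f(n, n)))) = 1 + max(1, 2) = 3
depth(f(f(n, n), f(f(n, n), f(f(n, n), f(n, n))))) = 1 + max(1, 3) = 4
depth(f(n, f(f(n, n), f(f(n, n), f(f(n, n), f(n, n)))))) = 1 + max(0, 4) = 5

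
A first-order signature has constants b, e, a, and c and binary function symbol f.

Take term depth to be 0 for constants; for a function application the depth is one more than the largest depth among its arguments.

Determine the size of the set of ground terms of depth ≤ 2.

Let N_k = |{terms of depth ≤ k}|. Then N_0 = 4 and N_k = 4 + N_{k-1}^2 for k ≥ 1 (one summand per function symbol, arity giving the exponent).
N_0 = 4
N_1 = 4 + 4^2 = 20
N_2 = 4 + 20^2 = 404

404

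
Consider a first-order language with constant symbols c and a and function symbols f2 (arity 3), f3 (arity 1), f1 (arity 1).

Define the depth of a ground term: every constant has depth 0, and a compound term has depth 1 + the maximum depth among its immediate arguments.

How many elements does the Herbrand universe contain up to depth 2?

2774

Count level by level. With function symbols f2/3, f3/1, f1/1, the terms of depth ≤ k are the 2 constants together with each function applied to depth-≤(k−1) tuples, so N_k = 2 + N_{k-1}^3 + N_{k-1} + N_{k-1}.
N_0 = 2
N_1 = 2 + 2^3 + 2 + 2 = 14
N_2 = 2 + 14^3 + 14 + 14 = 2774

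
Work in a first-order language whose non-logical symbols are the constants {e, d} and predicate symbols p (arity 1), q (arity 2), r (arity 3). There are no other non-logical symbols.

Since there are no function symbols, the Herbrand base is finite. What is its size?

With no function symbols, the Herbrand universe is just the 2 constants.
Ground atoms per predicate: p: 2, q: 2^2 = 4, r: 2^3 = 8.
Herbrand base size = 2 + 4 + 8 = 14.

14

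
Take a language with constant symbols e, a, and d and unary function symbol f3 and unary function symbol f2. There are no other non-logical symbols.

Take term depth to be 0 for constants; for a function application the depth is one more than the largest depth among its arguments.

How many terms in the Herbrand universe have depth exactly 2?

12

Write N_k for the number of ground terms of depth ≤ k. A term of depth ≤ k is either a constant or a function symbol applied to arguments of depth ≤ k−1, so N_k = 3 + N_{k-1} + N_{k-1}.
N_0 = 3
N_1 = 3 + 3 + 3 = 9
N_2 = 3 + 9 + 9 = 21
Terms of depth exactly 2: N_2 − N_1 = 21 − 9 = 12.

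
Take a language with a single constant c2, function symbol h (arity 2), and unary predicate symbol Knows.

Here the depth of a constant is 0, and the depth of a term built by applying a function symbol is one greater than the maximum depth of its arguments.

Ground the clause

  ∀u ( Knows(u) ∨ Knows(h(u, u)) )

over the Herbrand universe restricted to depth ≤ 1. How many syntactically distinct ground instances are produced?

Ground terms of depth ≤ 1:
  Write N_k for the number of ground terms of depth ≤ k. A term of depth ≤ k is either a constant or a function symbol applied to arguments of depth ≤ k−1, so N_k = 1 + N_{k-1}^2.
  N_0 = 1
  N_1 = 1 + 1^2 = 2
  Explicitly: c2, h(c2, c2).
So there are 2 ground terms available for substitution.
The body mentions the single quantified variable u; since ground terms form a free algebra, no two substitutions collapse to the same formula.
Number of ground instances = 2.

2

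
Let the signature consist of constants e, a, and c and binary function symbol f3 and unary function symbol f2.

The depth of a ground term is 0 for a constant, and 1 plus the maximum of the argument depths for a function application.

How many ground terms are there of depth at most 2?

243

Count level by level. With function symbols f3/2, f2/1, the terms of depth ≤ k are the 3 constants together with each function applied to depth-≤(k−1) tuples, so N_k = 3 + N_{k-1}^2 + N_{k-1}.
N_0 = 3
N_1 = 3 + 3^2 + 3 = 15
N_2 = 3 + 15^2 + 15 = 243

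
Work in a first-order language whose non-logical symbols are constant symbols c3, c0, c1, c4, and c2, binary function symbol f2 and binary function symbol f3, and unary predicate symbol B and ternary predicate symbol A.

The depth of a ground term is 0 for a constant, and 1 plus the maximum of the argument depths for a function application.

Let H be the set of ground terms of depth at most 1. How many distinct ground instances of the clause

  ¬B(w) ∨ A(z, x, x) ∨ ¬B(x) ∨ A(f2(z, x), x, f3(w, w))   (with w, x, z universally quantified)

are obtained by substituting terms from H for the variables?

Ground terms of depth ≤ 1:
  Let N_k = |{terms of depth ≤ k}|. Then N_0 = 5 and N_k = 5 + N_{k-1}^2 + N_{k-1}^2 for k ≥ 1 (one summand per function symbol, arity giving the exponent).
  N_0 = 5
  N_1 = 5 + 5^2 + 5^2 = 55
So there are 55 ground terms available for substitution.
There are 3 variables to instantiate (w, x, z), each occurring in at least one literal, so different choices give different ground instances.
Number of ground instances = 55^3 = 166375.

166375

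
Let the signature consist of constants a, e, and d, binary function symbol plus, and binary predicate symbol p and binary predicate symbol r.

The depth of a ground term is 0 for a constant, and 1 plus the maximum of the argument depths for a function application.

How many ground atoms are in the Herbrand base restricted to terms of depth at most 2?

First count ground terms of depth ≤ 2.
Count level by level. With function symbols plus/2, the terms of depth ≤ k are the 3 constants together with each function applied to depth-≤(k−1) tuples, so N_k = 3 + N_{k-1}^2.
N_0 = 3
N_1 = 3 + 3^2 = 12
N_2 = 3 + 12^2 = 147
So |H| = 147.
A ground atom is a predicate applied to a tuple of terms from H, so the count is the sum over predicates of |H|^arity:
  p: 147^2 = 21609;  r: 147^2 = 21609
Total ground atoms: 21609 + 21609 = 43218.

43218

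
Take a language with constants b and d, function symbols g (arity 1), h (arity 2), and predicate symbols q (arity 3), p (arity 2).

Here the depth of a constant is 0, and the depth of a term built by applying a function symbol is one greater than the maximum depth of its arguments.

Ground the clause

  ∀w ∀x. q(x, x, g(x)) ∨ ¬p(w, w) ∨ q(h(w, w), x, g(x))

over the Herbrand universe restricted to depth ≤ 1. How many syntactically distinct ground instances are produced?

Ground terms of depth ≤ 1:
  Let N_k count ground terms of depth at most k. Each non-constant term of depth ≤ k is some function symbol applied to depth-≤(k−1) arguments, giving N_k = 2 + N_{k-1} + N_{k-1}^2.
  N_0 = 2
  N_1 = 2 + 2 + 2^2 = 8
So there are 8 ground terms available for substitution.
The clause has 2 distinct variables (w, x), each appearing in the body. In the free term algebra distinct substitutions yield syntactically distinct ground instances.
Number of ground instances = 8^2 = 64.

64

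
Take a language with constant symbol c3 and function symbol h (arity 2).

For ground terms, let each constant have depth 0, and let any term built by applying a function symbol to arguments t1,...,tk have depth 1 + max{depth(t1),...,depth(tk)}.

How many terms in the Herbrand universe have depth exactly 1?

1

Let N_k = |{terms of depth ≤ k}|. Then N_0 = 1 and N_k = 1 + N_{k-1}^2 for k ≥ 1 (one summand per function symbol, arity giving the exponent).
N_0 = 1
N_1 = 1 + 1^2 = 2
Terms of depth exactly 1: N_1 − N_0 = 2 − 1 = 1.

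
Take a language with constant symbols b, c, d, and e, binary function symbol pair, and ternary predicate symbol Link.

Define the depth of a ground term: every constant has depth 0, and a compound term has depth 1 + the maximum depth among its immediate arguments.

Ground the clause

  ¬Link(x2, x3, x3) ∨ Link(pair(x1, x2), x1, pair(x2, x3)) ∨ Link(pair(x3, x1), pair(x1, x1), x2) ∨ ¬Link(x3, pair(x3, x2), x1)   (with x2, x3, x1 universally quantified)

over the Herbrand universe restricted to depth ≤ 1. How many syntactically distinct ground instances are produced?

8000

Ground terms of depth ≤ 1:
  Let N_k count ground terms of depth at most k. Each non-constant term of depth ≤ k is some function symbol applied to depth-≤(k−1) arguments, giving N_k = 4 + N_{k-1}^2.
  N_0 = 4
  N_1 = 4 + 4^2 = 20
So there are 20 ground terms available for substitution.
Each of x2, x3, x1 ranges independently over the available ground terms, and distinct assignments produce distinct instances.
Number of ground instances = 20^3 = 8000.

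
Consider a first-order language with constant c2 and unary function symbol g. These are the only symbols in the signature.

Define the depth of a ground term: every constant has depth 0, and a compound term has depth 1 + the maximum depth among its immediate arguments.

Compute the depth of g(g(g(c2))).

depth(g(c2)) = 1 + depth(c2) = 1 + 0 = 1
depth(g(g(c2))) = 1 + depth(g(c2)) = 1 + 1 = 2
depth(g(g(g(c2)))) = 1 + depth(g(g(c2))) = 1 + 2 = 3

3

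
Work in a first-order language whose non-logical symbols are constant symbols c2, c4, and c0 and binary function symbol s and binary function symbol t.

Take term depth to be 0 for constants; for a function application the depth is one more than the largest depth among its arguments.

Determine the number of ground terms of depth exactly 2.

Write N_k for the number of ground terms of depth ≤ k. A term of depth ≤ k is either a constant or a function symbol applied to arguments of depth ≤ k−1, so N_k = 3 + N_{k-1}^2 + N_{k-1}^2.
N_0 = 3
N_1 = 3 + 3^2 + 3^2 = 21
N_2 = 3 + 21^2 + 21^2 = 885
Terms of depth exactly 2: N_2 − N_1 = 885 − 21 = 864.

864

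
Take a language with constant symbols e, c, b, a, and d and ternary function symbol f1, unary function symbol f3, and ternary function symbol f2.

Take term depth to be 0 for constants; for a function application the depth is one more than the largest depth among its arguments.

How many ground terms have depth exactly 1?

255

Let N_k = |{terms of depth ≤ k}|. Then N_0 = 5 and N_k = 5 + N_{k-1}^3 + N_{k-1} + N_{k-1}^3 for k ≥ 1 (one summand per function symbol, arity giving the exponent).
N_0 = 5
N_1 = 5 + 5^3 + 5 + 5^3 = 260
Terms of depth exactly 1: N_1 − N_0 = 260 − 5 = 255.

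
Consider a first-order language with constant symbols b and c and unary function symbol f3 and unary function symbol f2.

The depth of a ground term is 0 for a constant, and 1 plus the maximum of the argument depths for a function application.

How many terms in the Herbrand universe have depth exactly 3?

16

Count level by level. With function symbols f3/1, f2/1, the terms of depth ≤ k are the 2 constants together with each function applied to depth-≤(k−1) tuples, so N_k = 2 + N_{k-1} + N_{k-1}.
N_0 = 2
N_1 = 2 + 2 + 2 = 6
N_2 = 2 + 6 + 6 = 14
N_3 = 2 + 14 + 14 = 30
Terms of depth exactly 3: N_3 − N_2 = 30 − 14 = 16.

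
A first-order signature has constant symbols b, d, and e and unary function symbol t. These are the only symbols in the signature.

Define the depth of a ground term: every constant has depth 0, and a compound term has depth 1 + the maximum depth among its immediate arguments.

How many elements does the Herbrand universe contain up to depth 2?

Let N_k = |{terms of depth ≤ k}|. Then N_0 = 3 and N_k = 3 + N_{k-1} for k ≥ 1 (one summand per function symbol, arity giving the exponent).
N_0 = 3
N_1 = 3 + 3 = 6
N_2 = 3 + 6 = 9
Explicitly: b, d, e, t(b), t(d), t(e), t(t(b)), t(t(d)), t(t(e)).

9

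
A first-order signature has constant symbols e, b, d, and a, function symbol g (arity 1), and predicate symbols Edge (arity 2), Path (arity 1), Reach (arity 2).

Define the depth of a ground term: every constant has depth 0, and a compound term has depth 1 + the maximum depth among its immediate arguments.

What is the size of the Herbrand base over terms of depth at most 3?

528

First count ground terms of depth ≤ 3.
Count level by level. With function symbols g/1, the terms of depth ≤ k are the 4 constants together with each function applied to depth-≤(k−1) tuples, so N_k = 4 + N_{k-1}.
N_0 = 4
N_1 = 4 + 4 = 8
N_2 = 4 + 8 = 12
N_3 = 4 + 12 = 16
So |H| = 16.
For each predicate symbol, the number of ground atoms is |H| raised to its arity; summing:
  Edge: 16^2 = 256;  Path: 16;  Reach: 16^2 = 256
Total ground atoms: 256 + 16 + 256 = 528.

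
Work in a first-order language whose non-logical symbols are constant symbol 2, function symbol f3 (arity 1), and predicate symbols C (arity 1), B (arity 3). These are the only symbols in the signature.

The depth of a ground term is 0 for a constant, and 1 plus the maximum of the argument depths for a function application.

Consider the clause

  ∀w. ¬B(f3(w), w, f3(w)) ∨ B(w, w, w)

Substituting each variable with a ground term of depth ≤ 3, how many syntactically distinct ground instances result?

Ground terms of depth ≤ 3:
  Write N_k for the number of ground terms of depth ≤ k. A term of depth ≤ k is either a constant or a function symbol applied to arguments of depth ≤ k−1, so N_k = 1 + N_{k-1}.
  N_0 = 1
  N_1 = 1 + 1 = 2
  N_2 = 1 + 2 = 3
  N_3 = 1 + 3 = 4
So there are 4 ground terms available for substitution.
There is 1 variable to instantiate (w),  occurring in at least one literal, so different choices give different ground instances.
Number of ground instances = 4.

4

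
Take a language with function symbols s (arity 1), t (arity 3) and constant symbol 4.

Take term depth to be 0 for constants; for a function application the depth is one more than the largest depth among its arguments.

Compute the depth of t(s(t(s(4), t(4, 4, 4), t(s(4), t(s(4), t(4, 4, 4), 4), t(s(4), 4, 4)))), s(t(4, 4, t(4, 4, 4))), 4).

depth(s(4)) = 1 + depth(4) = 1 + 0 = 1
depth(t(4, 4, 4)) = 1 + max(0, 0, 0) = 1
depth(t(s(4), t(4, 4, 4), 4)) = 1 + max(1, 1, 0) = 2
depth(t(s(4), 4, 4)) = 1 + max(1, 0, 0) = 2
depth(t(s(4), t(s(4), t(4, 4, 4), 4), t(s(4), 4, 4))) = 1 + max(1, 2, 2) = 3
depth(t(s(4), t(4, 4, 4), t(s(4), t(s(4), t(4, 4, 4), 4), t(s(4), 4, 4)))) = 1 + max(1, 1, 3) = 4
depth(s(t(s(4), t(4, 4, 4), t(s(4), t(s(4), t(4, 4, 4), 4), t(s(4), 4, 4))))) = 1 + depth(t(s(4), t(4, 4, 4), t(s(4), t(s(4), t(4, 4, 4), 4), t(s(4), 4, 4)))) = 1 + 4 = 5
depth(t(4, 4, t(4, 4, 4))) = 1 + max(0, 0, 1) = 2
depth(s(t(4, 4, t(4, 4, 4)))) = 1 + depth(t(4, 4, t(4, 4, 4))) = 1 + 2 = 3
depth(t(s(t(s(4), t(4, 4, 4), t(s(4), t(s(4), t(4, 4, 4), 4), t(s(4), 4, 4)))), s(t(4, 4, t(4, 4, 4))), 4)) = 1 + max(5, 3, 0) = 6

6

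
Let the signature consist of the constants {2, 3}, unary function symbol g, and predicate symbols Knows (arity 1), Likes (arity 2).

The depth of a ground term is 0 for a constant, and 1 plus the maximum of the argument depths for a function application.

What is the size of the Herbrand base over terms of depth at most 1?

20

First count ground terms of depth ≤ 1.
Let N_k count ground terms of depth at most k. Each non-constant term of depth ≤ k is some function symbol applied to depth-≤(k−1) arguments, giving N_k = 2 + N_{k-1}.
N_0 = 2
N_1 = 2 + 2 = 4
Explicitly: 2, 3, g(2), g(3).
So |H| = 4.
A ground atom is a predicate applied to a tuple of terms from H, so the count is the sum over predicates of |H|^arity:
  Knows: 4;  Likes: 4^2 = 16
Total ground atoms: 4 + 16 = 20.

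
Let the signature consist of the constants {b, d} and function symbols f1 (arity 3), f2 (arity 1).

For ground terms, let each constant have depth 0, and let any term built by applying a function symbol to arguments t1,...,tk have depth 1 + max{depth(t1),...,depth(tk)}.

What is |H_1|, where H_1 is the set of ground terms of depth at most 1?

Write N_k for the number of ground terms of depth ≤ k. A term of depth ≤ k is either a constant or a function symbol applied to arguments of depth ≤ k−1, so N_k = 2 + N_{k-1}^3 + N_{k-1}.
N_0 = 2
N_1 = 2 + 2^3 + 2 = 12
Explicitly: b, d, f1(b, b, b), f1(b, b, d), f1(b, d, b), f1(b, d, d), f1(d, b, b), f1(d, b, d), f1(d, d, b), f1(d, d, d), f2(b), f2(d).

12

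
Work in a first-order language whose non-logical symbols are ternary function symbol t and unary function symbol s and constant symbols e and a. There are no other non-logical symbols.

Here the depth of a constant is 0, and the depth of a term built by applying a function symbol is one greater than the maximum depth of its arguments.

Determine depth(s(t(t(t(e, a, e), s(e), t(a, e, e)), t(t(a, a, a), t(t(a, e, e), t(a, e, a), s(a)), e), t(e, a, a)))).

depth(t(e, a, e)) = 1 + max(0, 0, 0) = 1
depth(s(e)) = 1 + depth(e) = 1 + 0 = 1
depth(t(a, e, e)) = 1 + max(0, 0, 0) = 1
depth(t(t(e, a, e), s(e), t(a, e, e))) = 1 + max(1, 1, 1) = 2
depth(t(a, a, a)) = 1 + max(0, 0, 0) = 1
depth(t(a, e, a)) = 1 + max(0, 0, 0) = 1
depth(s(a)) = 1 + depth(a) = 1 + 0 = 1
depth(t(t(a, e, e), t(a, e, a), s(a))) = 1 + max(1, 1, 1) = 2
depth(t(t(a, a, a), t(t(a, e, e), t(a, e, a), s(a)), e)) = 1 + max(1, 2, 0) = 3
depth(t(e, a, a)) = 1 + max(0, 0, 0) = 1
depth(t(t(t(e, a, e), s(e), t(a, e, e)), t(t(a, a, a), t(t(a, e, e), t(a, e, a), s(a)), e), t(e, a, a))) = 1 + max(2, 3, 1) = 4
depth(s(t(t(t(e, a, e), s(e), t(a, e, e)), t(t(a, a, a), t(t(a, e, e), t(a, e, a), s(a)), e), t(e, a, a)))) = 1 + depth(t(t(t(e, a, e), s(e), t(a, e, e)), t(t(a, a, a), t(t(a, e, e), t(a, e, a), s(a)), e), t(e, a, a))) = 1 + 4 = 5

5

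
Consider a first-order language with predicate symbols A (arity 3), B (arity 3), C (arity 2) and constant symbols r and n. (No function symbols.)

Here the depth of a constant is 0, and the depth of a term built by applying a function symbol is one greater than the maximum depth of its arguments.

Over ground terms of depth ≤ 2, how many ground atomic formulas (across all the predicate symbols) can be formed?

20

First count ground terms of depth ≤ 2.
With no function symbols every ground term is a constant, so there are exactly 2 ground terms at every depth bound.
N_0 = 2
N_1 = 2
N_2 = 2
Explicitly: r, n.
So |H| = 2.
Ground atoms are formed by filling each argument slot of a predicate with a term from H, so an r-ary predicate gives |H|^r atoms:
  A: 2^3 = 8;  B: 2^3 = 8;  C: 2^2 = 4
Total ground atoms: 8 + 8 + 4 = 20.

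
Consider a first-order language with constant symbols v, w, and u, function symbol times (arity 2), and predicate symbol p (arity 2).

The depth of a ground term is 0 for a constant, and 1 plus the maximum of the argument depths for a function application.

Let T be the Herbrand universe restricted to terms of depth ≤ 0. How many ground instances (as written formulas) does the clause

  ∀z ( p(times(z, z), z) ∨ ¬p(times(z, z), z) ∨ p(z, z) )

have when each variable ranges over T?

3

Ground terms of depth ≤ 0:
  Let N_k = |{terms of depth ≤ k}|. Then N_0 = 3 and N_k = 3 + N_{k-1}^2 for k ≥ 1 (one summand per function symbol, arity giving the exponent).
  N_0 = 3
  Explicitly: v, w, u.
So there are 3 ground terms available for substitution.
The clause has 1 distinct variable (z), which appears in the body. In the free term algebra distinct substitutions yield syntactically distinct ground instances.
Number of ground instances = 3.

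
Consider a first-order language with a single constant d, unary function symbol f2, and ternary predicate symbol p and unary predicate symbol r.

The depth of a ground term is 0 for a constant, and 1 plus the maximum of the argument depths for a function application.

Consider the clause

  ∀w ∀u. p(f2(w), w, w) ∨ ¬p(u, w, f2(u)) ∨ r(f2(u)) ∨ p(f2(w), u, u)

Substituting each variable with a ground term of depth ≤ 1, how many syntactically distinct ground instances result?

4

Ground terms of depth ≤ 1:
  Let N_k count ground terms of depth at most k. Each non-constant term of depth ≤ k is some function symbol applied to depth-≤(k−1) arguments, giving N_k = 1 + N_{k-1}.
  N_0 = 1
  N_1 = 1 + 1 = 2
So there are 2 ground terms available for substitution.
The body mentions every one of the 2 quantified variables; since ground terms form a free algebra, no two substitutions collapse to the same formula.
Number of ground instances = 2^2 = 4.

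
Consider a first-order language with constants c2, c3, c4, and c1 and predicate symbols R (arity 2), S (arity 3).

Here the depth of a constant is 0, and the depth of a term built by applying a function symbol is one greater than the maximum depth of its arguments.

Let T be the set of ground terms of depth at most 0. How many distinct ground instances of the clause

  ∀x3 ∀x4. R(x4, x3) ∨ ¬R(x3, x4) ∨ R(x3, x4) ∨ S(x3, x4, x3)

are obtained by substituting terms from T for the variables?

16

Ground terms of depth ≤ 0:
  With no function symbols every ground term is a constant, so there are exactly 4 ground terms at every depth bound.
  N_0 = 4
  Explicitly: c2, c3, c4, c1.
So there are 4 ground terms available for substitution.
The body mentions every one of the 2 quantified variables; since ground terms form a free algebra, no two substitutions collapse to the same formula.
Number of ground instances = 4^2 = 16.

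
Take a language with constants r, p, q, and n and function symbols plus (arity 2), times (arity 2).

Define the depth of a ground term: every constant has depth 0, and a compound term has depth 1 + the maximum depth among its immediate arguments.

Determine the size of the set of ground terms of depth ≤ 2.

If N_k denotes the number of depth-≤k ground terms, the 4 constants give N_0 = 4, and each function symbol of arity r contributes N_{k-1}^r new terms at level k: N_k = 4 + N_{k-1}^2 + N_{k-1}^2.
N_0 = 4
N_1 = 4 + 4^2 + 4^2 = 36
N_2 = 4 + 36^2 + 36^2 = 2596

2596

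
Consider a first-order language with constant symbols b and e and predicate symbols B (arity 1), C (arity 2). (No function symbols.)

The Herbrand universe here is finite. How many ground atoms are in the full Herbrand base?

With no function symbols, the Herbrand universe is just the 2 constants.
Ground atoms per predicate: B: 2, C: 2^2 = 4.
Herbrand base size = 2 + 4 = 6.

6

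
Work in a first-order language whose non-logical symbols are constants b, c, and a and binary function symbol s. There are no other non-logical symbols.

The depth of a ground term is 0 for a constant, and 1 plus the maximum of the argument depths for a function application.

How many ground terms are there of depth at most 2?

Write N_k for the number of ground terms of depth ≤ k. A term of depth ≤ k is either a constant or a function symbol applied to arguments of depth ≤ k−1, so N_k = 3 + N_{k-1}^2.
N_0 = 3
N_1 = 3 + 3^2 = 12
N_2 = 3 + 12^2 = 147

147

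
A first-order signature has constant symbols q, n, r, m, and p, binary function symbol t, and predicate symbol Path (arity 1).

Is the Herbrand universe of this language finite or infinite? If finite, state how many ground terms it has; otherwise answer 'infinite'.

infinite

The signature has at least one function symbol (t, arity 2) and at least one constant (q).
Iterating t gives infinitely many distinct ground terms: q, t(q, q), t(t(q, q), t(q, q)), ...
So the Herbrand universe is infinite.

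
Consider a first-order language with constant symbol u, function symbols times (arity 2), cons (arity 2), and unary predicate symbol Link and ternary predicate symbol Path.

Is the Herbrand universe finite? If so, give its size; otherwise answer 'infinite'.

infinite

The signature has at least one function symbol (times, arity 2) and at least one constant (u).
Iterating times gives infinitely many distinct ground terms: u, times(u, u), times(times(u, u), times(u, u)), ...
So the Herbrand universe is infinite.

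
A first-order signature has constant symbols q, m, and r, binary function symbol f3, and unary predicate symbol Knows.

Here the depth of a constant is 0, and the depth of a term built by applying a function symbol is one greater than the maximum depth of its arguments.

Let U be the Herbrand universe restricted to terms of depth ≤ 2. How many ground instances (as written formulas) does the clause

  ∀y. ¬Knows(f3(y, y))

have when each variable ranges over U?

Ground terms of depth ≤ 2:
  Count level by level. With function symbols f3/2, the terms of depth ≤ k are the 3 constants together with each function applied to depth-≤(k−1) tuples, so N_k = 3 + N_{k-1}^2.
  N_0 = 3
  N_1 = 3 + 3^2 = 12
  N_2 = 3 + 12^2 = 147
So there are 147 ground terms available for substitution.
The variable y ranges independently over the available ground terms, and distinct assignments produce distinct instances.
Number of ground instances = 147.

147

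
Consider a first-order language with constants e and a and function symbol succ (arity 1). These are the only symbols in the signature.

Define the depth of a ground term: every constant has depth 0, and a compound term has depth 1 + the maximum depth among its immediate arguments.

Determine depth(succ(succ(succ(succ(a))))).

4

depth(succ(a)) = 1 + depth(a) = 1 + 0 = 1
depth(succ(succ(a))) = 1 + depth(succ(a)) = 1 + 1 = 2
depth(succ(succ(succ(a)))) = 1 + depth(succ(succ(a))) = 1 + 2 = 3
depth(succ(succ(succ(succ(a))))) = 1 + depth(succ(succ(succ(a)))) = 1 + 3 = 4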